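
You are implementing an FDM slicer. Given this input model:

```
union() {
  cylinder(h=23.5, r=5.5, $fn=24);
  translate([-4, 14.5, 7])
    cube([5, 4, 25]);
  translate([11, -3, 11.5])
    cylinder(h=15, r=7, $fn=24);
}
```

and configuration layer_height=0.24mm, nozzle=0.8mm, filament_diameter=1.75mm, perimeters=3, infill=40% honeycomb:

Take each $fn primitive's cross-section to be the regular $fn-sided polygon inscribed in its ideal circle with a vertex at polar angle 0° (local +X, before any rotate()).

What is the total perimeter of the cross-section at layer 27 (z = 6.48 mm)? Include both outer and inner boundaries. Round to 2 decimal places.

At z = 6.48 mm: the r=5.5 cylinder contributes a regular 24-gon of circumradius 5.5 (perimeter = 2·24·5.500·sin(180°/24) = 34.46 mm); the cube at (-4, 14.5) is not intersected at this z (z outside [7, 32]); the cylinder at (11, -3) is absent (z outside [11.5, 26.5]); Combining (union): only the r=5.5 cylinder is present, so the union is just that shape — boundary = 34.46 mm. Overall, the cross-section is a single solid region. Total boundary length (outer) = 34.46 mm.

34.46 mm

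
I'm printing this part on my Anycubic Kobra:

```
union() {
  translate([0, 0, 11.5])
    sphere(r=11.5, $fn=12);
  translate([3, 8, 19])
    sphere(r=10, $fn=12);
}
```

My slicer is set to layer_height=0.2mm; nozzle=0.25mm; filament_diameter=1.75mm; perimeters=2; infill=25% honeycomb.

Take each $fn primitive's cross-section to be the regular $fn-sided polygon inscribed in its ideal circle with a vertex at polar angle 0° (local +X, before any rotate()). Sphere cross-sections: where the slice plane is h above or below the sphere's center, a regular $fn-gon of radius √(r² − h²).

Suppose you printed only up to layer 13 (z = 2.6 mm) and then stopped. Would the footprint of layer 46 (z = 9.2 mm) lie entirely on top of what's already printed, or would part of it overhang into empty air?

Compare the two slices. At z = 2.6: the sphere: section is a regular 12-gon, circumradius = √(r²−h²) = √(11.5²−8.9²) = 7.283 (area = (12/2)·7.283²·sin(360°/12) = 159.12 mm²); the sphere at (3, 8) does not reach this height (|z−center|=16.400 > r=10); Merging all regions: only the r=11.5 sphere is present, so the union is just that shape — area = 159.12 mm². At z = 9.2: the sphere: section is a regular 12-gon, circumradius = √(r²−h²) = √(11.5²−2.3²) = 11.268 (area = (12/2)·11.268²·sin(360°/12) = 380.88 mm²); the r=10 sphere at (3, 8) slices to a regular 12-gon of circumradius 1.990 (√(r²−h²) with h=9.8 from center) (area = (12/2)·1.990²·sin(360°/12) = 11.88 mm²); Taking the union: the r=10 sphere at (3, 8) lies entirely inside the r=11.5 sphere, so the union is just the r=11.5 sphere — area = 380.88 mm². Checking containment: at z = 9.2 the cross-section extends beyond the z = 2.6 cross-section by about 221.76 mm².

part overhangs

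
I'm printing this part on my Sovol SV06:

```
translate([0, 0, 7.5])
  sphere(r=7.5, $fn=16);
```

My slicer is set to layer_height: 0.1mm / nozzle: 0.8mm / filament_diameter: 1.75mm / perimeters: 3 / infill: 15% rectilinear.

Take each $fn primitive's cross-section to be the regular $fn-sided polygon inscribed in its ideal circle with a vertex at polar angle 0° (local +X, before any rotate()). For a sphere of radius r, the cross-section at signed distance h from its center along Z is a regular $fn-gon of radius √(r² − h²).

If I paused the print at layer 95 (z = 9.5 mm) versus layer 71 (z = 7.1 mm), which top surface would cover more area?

layer 71 (z = 7.1 mm)

Layer 95 (z = 9.5): the r=7.5 sphere contributes a regular 16-gon of circumradius √(7.5²−2²) = 7.228 (area = (16/2)·7.228²·sin(360°/16) = 159.96 mm²). So its area = 159.96 mm². Layer 71 (z = 7.1): the sphere: section is a regular 16-gon, circumradius = √(r²−h²) = √(7.5²−0.4²) = 7.489 (area = (16/2)·7.489²·sin(360°/16) = 171.72 mm²). So its area = 171.72 mm². Layer 71 is larger (171.72 vs 159.96 mm²).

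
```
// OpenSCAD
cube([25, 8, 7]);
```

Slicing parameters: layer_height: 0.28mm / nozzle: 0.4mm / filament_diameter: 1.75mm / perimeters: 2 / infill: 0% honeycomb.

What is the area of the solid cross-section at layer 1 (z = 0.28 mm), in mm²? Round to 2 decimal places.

At z = 0.28 mm: the cube is present — its section is the full 25×8 rectangle (area 200.00 mm²). Overall, the cross-section is a single solid region. Net area = 200.00 mm².

200.00 mm²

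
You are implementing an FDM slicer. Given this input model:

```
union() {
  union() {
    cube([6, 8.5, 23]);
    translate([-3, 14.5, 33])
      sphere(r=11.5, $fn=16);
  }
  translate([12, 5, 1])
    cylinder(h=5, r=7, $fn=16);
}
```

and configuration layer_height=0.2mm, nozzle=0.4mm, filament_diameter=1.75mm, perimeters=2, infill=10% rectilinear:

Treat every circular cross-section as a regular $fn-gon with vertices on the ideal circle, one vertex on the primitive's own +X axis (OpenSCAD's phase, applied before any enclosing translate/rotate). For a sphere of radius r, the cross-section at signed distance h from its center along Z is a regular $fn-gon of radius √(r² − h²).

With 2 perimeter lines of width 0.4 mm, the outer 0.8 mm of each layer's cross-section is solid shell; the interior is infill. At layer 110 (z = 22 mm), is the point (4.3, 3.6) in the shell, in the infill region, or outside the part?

At z = 22 mm: the 6×8.5 cube contributes its full rectangle; the sphere at (-3, 14.5): section is a regular 16-gon, circumradius = √(r²−h²) = √(11.5²−11²) = 3.354; Combining (union): the 2 present regions are separate (no shared area or edge), so areas and boundary lengths simply add and each stays a separate island — 2 connected regions; the cylinder at (12, 5) does not reach this height (z outside [1, 6]); Merging all regions: only that combined region is present, so the union is just that shape — 2 connected regions. Overall, the cross-section has 2 separate islands. The nearest boundary edge runs (6.00, 8.50)→(6.00, 0.00); distance from the point to it = 1.70 mm. (Shell/infill is judged within the island containing the point — the largest one.) The point is inside the cross-section and 1.70 mm from the nearest boundary — more than the 0.8 mm shell width (2 × 0.4), so it's in the infill interior.

infill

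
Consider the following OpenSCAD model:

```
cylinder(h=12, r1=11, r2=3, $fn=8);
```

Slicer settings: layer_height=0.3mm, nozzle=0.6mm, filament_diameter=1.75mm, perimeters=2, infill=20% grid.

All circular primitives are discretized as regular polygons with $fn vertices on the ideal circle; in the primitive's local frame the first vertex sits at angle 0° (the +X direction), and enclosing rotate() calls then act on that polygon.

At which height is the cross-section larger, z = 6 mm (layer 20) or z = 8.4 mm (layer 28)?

Layer 20 (z = 6): the cone contributes a regular 8-gon of circumradius 7.000 (interpolated between r1=11 and r2=3 at t=0.500) (area = (8/2)·7.000²·sin(360°/8) = 138.59 mm²). So its area = 138.59 mm². Layer 28 (z = 8.4): the cone: at t=0.700 of its height the radius interpolates to r₁+(r₂−r₁)t = 5.400, giving a regular 8-gon of that circumradius (area = (8/2)·5.400²·sin(360°/8) = 82.48 mm²). So its area = 82.48 mm². Layer 20 is larger (138.59 vs 82.48 mm²).

layer 20 (z = 6 mm)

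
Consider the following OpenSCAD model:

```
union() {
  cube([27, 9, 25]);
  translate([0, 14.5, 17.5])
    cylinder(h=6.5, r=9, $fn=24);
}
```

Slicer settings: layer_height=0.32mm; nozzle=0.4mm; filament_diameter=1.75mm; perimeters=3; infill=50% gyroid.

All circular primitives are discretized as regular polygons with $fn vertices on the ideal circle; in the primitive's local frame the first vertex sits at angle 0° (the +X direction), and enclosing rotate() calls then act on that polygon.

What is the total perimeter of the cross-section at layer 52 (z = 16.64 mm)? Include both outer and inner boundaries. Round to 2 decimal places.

At z = 16.64 mm: the 27×9 cube contributes its full rectangle (perimeter 72.00 mm); the cylinder at (0, 14.5) is absent (z outside [17.5, 24]); Combining (union): only the 27×9 cube is present, so the union is just that shape — boundary = 72.00 mm. Overall, the cross-section is a single solid region. Total boundary length (outer) = 72.00 mm.

72.00 mm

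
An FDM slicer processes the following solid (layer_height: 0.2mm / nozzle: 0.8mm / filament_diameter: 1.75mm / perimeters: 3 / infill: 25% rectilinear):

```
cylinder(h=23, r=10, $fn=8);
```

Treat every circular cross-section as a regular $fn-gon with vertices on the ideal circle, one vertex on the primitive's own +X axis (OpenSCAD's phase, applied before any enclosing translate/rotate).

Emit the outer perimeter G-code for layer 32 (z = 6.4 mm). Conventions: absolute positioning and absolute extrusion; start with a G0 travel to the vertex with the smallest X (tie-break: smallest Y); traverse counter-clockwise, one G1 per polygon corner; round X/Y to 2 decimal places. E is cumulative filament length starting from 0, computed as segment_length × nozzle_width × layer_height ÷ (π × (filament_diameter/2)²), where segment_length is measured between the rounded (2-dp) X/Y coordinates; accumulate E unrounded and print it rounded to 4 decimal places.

G0 X-10.00 Y0.00 Z6.40
G1 X-7.07 Y-7.07 E0.5091
G1 X0.00 Y-10.00 E1.0182
G1 X7.07 Y-7.07 E1.5273
G1 X10.00 Y0.00 E2.0363
G1 X7.07 Y7.07 E2.5454
G1 X0.00 Y10.00 E3.0545
G1 X-7.07 Y7.07 E3.5636
G1 X-10.00 Y0.00 E4.0727

At z = 6.4 mm: the r=10 cylinder gives a regular 8-gon of circumradius 10 (constant along its height). The outline is a single polygon with 8 vertices. Extrusion per mm of travel: 0.8 × 0.2 / (π × 0.875²) = 0.066520. Accumulating E over each segment gives final E = 4.0727.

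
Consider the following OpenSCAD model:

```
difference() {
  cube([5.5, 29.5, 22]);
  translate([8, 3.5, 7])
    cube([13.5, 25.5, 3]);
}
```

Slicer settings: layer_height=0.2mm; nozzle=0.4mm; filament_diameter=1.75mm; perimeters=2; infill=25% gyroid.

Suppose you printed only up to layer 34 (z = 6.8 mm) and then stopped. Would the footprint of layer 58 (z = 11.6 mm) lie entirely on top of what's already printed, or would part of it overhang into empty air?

entirely on top

Compare the two slices. At z = 6.8: the cube is present — its section is the full 5.5×29.5 rectangle (area 162.25 mm²); the cube at (8, 3.5) is absent (z outside [7, 10]); After the difference (first − rest): none of the subtracted shapes is present at this height, so the 5.5×29.5 cube is unchanged — area = 162.25 mm². At z = 11.6: the 5.5×29.5 cube contributes its full rectangle (area 162.25 mm²); the cube at (8, 3.5) does not reach this height (z outside [7, 10]); Subtracting the remaining from the first: none of the subtracted shapes is present at this height, so the 5.5×29.5 cube is unchanged — area = 162.25 mm². Checking containment: the cross-section at z = 11.6 is a subset of the cross-section at z = 6.8.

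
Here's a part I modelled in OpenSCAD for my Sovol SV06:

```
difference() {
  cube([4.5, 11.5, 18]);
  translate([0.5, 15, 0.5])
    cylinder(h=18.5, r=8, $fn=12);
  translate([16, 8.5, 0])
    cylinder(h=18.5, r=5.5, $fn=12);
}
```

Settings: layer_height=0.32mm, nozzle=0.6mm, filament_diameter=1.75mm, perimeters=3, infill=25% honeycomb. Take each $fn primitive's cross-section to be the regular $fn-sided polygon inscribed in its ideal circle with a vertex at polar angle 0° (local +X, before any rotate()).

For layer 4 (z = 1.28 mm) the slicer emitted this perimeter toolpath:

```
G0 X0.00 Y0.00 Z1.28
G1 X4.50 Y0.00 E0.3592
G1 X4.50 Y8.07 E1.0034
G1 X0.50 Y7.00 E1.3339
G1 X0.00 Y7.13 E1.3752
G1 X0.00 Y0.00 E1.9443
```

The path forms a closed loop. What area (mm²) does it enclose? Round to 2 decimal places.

33.67 mm²

Apply the shoelace formula to the sequence of (X, Y) vertices; enclosed area = 33.67 mm².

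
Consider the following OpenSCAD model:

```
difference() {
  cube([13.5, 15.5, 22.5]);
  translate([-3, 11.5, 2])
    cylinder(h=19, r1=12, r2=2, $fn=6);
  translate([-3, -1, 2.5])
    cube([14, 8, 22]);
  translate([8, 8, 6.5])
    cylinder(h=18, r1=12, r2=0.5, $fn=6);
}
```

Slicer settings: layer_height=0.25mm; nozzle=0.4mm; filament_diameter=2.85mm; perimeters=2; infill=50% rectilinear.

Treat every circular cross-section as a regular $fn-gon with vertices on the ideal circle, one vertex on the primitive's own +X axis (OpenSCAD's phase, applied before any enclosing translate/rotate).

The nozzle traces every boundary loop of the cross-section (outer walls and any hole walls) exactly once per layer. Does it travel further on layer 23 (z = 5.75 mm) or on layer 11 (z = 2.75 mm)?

layer 23 (z = 5.75 mm)

Layer 23 (z = 5.75): the cube is present — its section is the full 13.5×15.5 rectangle (perimeter 58.00 mm); the cone at (-3, 11.5): at t=0.197 of its height the radius interpolates to r₁+(r₂−r₁)t = 10.026, giving a regular 6-gon of that circumradius (perimeter = 2·6·10.026·sin(180°/6) = 60.16 mm); the cube at (-3, -1) (footprint 14×8) is included at this height (perimeter 44.00 mm); the cone at (8, 8) does not reach this height (z outside [6.5, 24.5]); Taking the first minus the rest: starting from the 13.5×15.5 cube, the cone at (-3, 11.5) partially overlaps it — only the 62.73 mm² overlap (of its 261.18 mm²) is removed, clipping the outline; the 14×8 cube at (-3, -1) partially overlaps it — only the 63.53 mm² overlap (of its 112.00 mm²) is removed, clipping the outline — boundary = 50.17 mm. So its perimeter = 50.17 mm. Layer 11 (z = 2.75): the cube (footprint 13.5×15.5) is included at this height (perimeter 58.00 mm); the cone at (-3, 11.5) (r1=12→r2=2) has section circumradius 11.605 here — a regular 6-gon (perimeter = 2·6·11.605·sin(180°/6) = 69.63 mm); the cube at (-3, -1) (footprint 14×8) is included at this height (perimeter 44.00 mm); the cone at (8, 8) is not intersected at this z (z outside [6.5, 24.5]); After the difference (first − rest): starting from the 13.5×15.5 cube, the cone at (-3, 11.5) partially overlaps it — only the 87.13 mm² overlap (of its 349.91 mm²) is removed, clipping the outline; the 14×8 cube at (-3, -1) partially overlaps it — only the 52.55 mm² overlap (of its 112.00 mm²) is removed, clipping the outline — boundary = 47.01 mm. So its perimeter = 47.01 mm. Layer 23 is larger (50.17 vs 47.01 mm).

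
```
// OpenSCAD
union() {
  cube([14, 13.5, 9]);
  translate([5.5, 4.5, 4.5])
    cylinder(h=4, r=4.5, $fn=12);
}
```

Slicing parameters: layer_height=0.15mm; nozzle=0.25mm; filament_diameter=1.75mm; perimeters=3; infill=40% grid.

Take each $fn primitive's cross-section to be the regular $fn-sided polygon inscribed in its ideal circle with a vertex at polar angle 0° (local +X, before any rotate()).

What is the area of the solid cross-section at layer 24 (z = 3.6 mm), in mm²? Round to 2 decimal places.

At z = 3.6 mm: the cube is present — its section is the full 14×13.5 rectangle (area 189.00 mm²); the cylinder at (5.5, 4.5) does not reach this height (z outside [4.5, 8.5]); Merging all regions: only the 14×13.5 cube is present, so the union is just that shape — area = 189.00 mm². Overall, the cross-section is a single solid region. Net area = 189.00 mm².

189.00 mm²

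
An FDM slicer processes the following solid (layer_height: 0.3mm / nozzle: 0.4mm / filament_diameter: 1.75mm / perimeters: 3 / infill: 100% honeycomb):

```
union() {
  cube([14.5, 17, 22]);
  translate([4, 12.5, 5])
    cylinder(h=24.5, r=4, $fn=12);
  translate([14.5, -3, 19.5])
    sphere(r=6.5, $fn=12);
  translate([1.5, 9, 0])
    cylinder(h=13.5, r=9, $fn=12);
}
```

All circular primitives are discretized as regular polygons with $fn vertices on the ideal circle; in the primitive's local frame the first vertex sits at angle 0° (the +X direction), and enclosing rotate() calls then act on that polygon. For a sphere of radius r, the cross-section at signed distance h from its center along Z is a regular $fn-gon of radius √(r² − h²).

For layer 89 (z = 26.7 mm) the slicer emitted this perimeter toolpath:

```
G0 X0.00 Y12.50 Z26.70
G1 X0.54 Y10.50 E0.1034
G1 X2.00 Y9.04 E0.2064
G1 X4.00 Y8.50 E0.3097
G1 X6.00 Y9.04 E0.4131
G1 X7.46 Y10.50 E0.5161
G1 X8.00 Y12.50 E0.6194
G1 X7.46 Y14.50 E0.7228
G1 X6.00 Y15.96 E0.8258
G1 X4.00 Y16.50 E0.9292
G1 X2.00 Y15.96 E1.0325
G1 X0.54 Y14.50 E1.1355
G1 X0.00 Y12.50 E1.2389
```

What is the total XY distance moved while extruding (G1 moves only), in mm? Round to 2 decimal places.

Sum the Euclidean lengths of each G1 segment: total = 24.83 mm.

24.83 mm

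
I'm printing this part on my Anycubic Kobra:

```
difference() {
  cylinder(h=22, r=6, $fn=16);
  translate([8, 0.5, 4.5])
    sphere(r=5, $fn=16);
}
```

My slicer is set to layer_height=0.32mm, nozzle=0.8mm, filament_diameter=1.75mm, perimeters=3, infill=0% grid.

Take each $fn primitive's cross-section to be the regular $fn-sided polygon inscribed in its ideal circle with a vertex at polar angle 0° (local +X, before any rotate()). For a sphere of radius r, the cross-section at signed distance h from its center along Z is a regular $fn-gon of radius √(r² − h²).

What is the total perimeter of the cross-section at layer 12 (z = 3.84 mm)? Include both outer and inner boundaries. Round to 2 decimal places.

37.76 mm

At z = 3.84 mm: the cylinder: section is a regular 16-gon, circumradius r=6 (perimeter = 2·16·6.000·sin(180°/16) = 37.46 mm); the sphere at (8, 0.5): section is a regular 16-gon, circumradius = √(r²−h²) = √(5²−0.66²) = 4.956 (perimeter = 2·16·4.956·sin(180°/16) = 30.94 mm); Taking the first minus the rest: starting from the r=6 cylinder, the r=5 sphere at (8, 0.5) partially overlaps it — only the 13.85 mm² overlap (of its 75.20 mm²) is removed, clipping the outline — boundary = 37.76 mm. Overall, the cross-section is a single solid region. Total boundary length (outer) = 37.76 mm.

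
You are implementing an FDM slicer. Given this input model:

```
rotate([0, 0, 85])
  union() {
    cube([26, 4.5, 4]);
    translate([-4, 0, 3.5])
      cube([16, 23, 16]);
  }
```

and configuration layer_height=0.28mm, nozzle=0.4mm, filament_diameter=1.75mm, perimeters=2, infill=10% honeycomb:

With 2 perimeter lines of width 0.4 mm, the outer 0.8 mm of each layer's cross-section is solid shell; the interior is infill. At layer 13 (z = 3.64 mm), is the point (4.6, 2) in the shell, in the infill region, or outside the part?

At z = 3.64 mm: the cube (footprint 26×4.5) is included at this height; the cube at (-4, 0) is present — its section is the full 16×23 rectangle; Taking the union: the regions partially overlap (shared area 54.00 mm²), so overlapping operands fuse into one piece — 1 connected region; (rotated 85° about Z; rotation is an isometry so areas/perimeters/island counts are preserved). Overall, the cross-section is a single solid region. Undo the 85° rotation: the query point maps to (2.393, -4.408) in the un-rotated model frame. The nearest boundary edge runs (12.00, 0.00)→(0.00, 0.00); distance from the point to it = 4.41 mm. The point is not inside any of the regions above, so it lies outside the cross-section (4.41 mm from the nearest boundary).

outside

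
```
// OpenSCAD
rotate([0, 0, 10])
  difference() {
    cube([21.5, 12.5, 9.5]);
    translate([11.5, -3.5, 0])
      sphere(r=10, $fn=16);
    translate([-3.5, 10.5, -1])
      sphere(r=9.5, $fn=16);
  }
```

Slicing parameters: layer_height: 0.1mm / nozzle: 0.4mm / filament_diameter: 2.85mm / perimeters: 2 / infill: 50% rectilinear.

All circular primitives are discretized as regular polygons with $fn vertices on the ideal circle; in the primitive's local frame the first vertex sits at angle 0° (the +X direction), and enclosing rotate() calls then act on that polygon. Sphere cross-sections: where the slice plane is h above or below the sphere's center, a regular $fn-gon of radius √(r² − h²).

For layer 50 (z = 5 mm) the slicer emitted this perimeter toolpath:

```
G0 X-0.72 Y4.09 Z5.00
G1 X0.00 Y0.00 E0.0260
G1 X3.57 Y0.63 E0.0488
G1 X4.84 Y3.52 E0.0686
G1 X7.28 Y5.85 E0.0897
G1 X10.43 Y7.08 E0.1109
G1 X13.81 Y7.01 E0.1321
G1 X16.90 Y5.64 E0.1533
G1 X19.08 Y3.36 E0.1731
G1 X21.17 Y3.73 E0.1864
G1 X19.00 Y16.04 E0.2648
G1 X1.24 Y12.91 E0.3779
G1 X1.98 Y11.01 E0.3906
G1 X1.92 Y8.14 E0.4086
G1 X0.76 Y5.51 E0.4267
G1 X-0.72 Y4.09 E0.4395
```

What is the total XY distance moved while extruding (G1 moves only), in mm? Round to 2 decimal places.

70.10 mm

Sum the Euclidean lengths of each G1 segment: total = 70.10 mm.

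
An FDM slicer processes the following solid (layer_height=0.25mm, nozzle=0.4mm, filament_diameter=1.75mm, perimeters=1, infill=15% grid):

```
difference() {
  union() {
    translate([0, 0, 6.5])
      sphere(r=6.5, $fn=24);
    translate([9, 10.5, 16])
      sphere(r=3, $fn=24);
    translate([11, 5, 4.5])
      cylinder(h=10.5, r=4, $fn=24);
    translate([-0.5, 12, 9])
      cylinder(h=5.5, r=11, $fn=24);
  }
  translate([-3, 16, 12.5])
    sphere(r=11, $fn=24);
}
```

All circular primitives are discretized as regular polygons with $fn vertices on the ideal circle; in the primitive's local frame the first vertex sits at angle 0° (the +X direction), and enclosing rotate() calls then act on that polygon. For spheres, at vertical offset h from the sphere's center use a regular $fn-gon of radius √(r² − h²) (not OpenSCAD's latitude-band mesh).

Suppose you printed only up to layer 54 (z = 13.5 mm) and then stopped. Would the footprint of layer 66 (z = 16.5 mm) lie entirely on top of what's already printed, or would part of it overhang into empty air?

Compare the two slices. At z = 13.5: the sphere is absent (|z−center|=7.000 > r=6.5); the sphere at (9, 10.5): section is a regular 24-gon, circumradius = √(r²−h²) = √(3²−2.5²) = 1.658 (area = (24/2)·1.658²·sin(360°/24) = 8.54 mm²); the cylinder at (11, 5): section is a regular 24-gon, circumradius r=4 (area = (24/2)·4.000²·sin(360°/24) = 49.69 mm²); the r=11 cylinder at (-0.5, 12) contributes a regular 24-gon of circumradius 11 (area = (24/2)·11.000²·sin(360°/24) = 375.81 mm²); Combining (union): the regions partially overlap — summed areas 434.04 mm² minus the doubly-counted overlap 13.48 mm² gives 420.56 mm² — area = 420.56 mm²; the sphere at (-3, 16): section is a regular 24-gon, circumradius = √(r²−h²) = √(11²−1²) = 10.954 (area = (24/2)·10.954²·sin(360°/24) = 372.70 mm²); After the difference (first − rest): starting from the result so far (420.56 mm²), the r=11 sphere at (-3, 16) partially overlaps it — only the 272.11 mm² overlap (of its 372.70 mm²) is removed, clipping the outline — area = 148.44 mm². At z = 16.5: the sphere is absent (|z−center|=10.000 > r=6.5); the sphere at (9, 10.5): section is a regular 24-gon, circumradius = √(r²−h²) = √(3²−0.5²) = 2.958 (area = (24/2)·2.958²·sin(360°/24) = 27.18 mm²); the cylinder at (11, 5) does not reach this height (z outside [4.5, 15]); the cylinder at (-0.5, 12) is absent (z outside [9, 14.5]); Combining (union): only the r=3 sphere at (9, 10.5) is present, so the union is just that shape — area = 27.18 mm²; the sphere at (-3, 16): section is a regular 24-gon, circumradius = √(r²−h²) = √(11²−4²) = 10.247 (area = (24/2)·10.247²·sin(360°/24) = 326.11 mm²); After the difference (first − rest): starting from that combined region (27.18 mm²), the r=11 sphere at (-3, 16) misses the remaining region (no effect) — area = 27.18 mm². Checking containment: at z = 16.5 the cross-section extends beyond the z = 13.5 cross-section by about 6.22 mm².

part overhangs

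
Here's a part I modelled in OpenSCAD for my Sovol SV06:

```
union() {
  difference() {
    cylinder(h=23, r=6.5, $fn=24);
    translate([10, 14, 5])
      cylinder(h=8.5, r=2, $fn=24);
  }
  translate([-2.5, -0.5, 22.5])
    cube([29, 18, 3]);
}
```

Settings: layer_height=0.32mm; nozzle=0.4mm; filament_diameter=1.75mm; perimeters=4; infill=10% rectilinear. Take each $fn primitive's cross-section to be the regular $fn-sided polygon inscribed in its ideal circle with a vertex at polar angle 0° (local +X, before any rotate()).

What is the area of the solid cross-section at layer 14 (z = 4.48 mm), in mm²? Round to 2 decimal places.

At z = 4.48 mm: the cylinder: section is a regular 24-gon, circumradius r=6.5 (area = (24/2)·6.500²·sin(360°/24) = 131.22 mm²); the cylinder at (10, 14) is absent (z outside [5, 13.5]); After the difference (first − rest): none of the subtracted shapes is present at this height, so the r=6.5 cylinder is unchanged — area = 131.22 mm²; the cube at (-2.5, -0.5) does not reach this height (z outside [22.5, 25.5]); Combining (union): only the result so far is present, so the union is just that shape — area = 131.22 mm². Overall, the cross-section is a single solid region. Net area = 131.22 mm².

131.22 mm²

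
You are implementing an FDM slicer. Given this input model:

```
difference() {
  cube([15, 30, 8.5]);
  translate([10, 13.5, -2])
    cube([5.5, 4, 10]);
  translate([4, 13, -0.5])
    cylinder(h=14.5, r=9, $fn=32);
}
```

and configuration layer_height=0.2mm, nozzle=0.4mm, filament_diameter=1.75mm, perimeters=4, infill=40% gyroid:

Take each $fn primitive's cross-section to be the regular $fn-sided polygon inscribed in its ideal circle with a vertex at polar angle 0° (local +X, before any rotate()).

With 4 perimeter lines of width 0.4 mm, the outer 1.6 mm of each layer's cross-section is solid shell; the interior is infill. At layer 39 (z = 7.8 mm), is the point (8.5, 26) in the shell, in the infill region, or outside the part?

At z = 7.8 mm: the cube (footprint 15×30) is included at this height; the 5.5×4 cube at (10, 13.5) contributes its full rectangle; the r=9 cylinder at (4, 13) contributes a regular 32-gon of circumradius 9; Subtracting the remaining from the first: starting from the 15×30 cube, the 5.5×4 cube at (10, 13.5) partially overlaps it — only the 20.00 mm² overlap (of its 22.00 mm²) is removed, clipping the outline; the r=9 cylinder at (4, 13) partially overlaps it — only the 185.62 mm² overlap (of its 252.84 mm²) is removed, clipping the outline — 2 connected regions. Overall, the cross-section has 2 separate islands. The nearest boundary edge runs (0.00, 30.00)→(15.00, 30.00); distance from the point to it = 4.00 mm. (Shell/infill is judged within the island containing the point — the largest one.) The point is inside the cross-section and 4.00 mm from the nearest boundary — more than the 1.6 mm shell width (4 × 0.4), so it's in the infill interior.

infill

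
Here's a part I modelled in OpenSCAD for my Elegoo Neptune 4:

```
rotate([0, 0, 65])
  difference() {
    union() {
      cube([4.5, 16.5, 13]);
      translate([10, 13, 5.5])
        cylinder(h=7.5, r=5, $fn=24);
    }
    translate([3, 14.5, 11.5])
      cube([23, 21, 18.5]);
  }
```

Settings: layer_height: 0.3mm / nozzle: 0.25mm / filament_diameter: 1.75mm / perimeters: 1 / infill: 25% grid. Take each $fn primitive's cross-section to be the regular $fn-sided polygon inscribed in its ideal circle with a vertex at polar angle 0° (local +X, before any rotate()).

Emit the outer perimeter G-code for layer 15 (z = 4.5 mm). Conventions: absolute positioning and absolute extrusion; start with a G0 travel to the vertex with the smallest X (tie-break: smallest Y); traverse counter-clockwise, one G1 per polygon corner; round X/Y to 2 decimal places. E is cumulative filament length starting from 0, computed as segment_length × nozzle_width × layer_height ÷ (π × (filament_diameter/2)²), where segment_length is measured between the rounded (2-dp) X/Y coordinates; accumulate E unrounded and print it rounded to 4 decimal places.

G0 X-14.95 Y6.97 Z4.50
G1 X0.00 Y0.00 E0.5143
G1 X1.90 Y4.08 E0.6547
G1 X-13.05 Y11.05 E1.1690
G1 X-14.95 Y6.97 E1.3093

At z = 4.5 mm: the cube is present — its section is the full 4.5×16.5 rectangle; the cylinder at (10, 13) is not intersected at this z (z outside [5.5, 13]); Taking the union: only the 4.5×16.5 cube is present, so the union is just that shape — 1 connected region; the cube at (3, 14.5) does not reach this height (z outside [11.5, 30]); Taking the first minus the rest: none of the subtracted shapes is present at this height, so that combined region is unchanged — 1 connected region; (rotated 65° about Z; rotation is an isometry so areas/perimeters/island counts are preserved). The outline is a single polygon with 4 vertices. Extrusion per mm of travel: 0.25 × 0.3 / (π × 0.875²) = 0.031181. Accumulating E over each segment gives final E = 1.3093.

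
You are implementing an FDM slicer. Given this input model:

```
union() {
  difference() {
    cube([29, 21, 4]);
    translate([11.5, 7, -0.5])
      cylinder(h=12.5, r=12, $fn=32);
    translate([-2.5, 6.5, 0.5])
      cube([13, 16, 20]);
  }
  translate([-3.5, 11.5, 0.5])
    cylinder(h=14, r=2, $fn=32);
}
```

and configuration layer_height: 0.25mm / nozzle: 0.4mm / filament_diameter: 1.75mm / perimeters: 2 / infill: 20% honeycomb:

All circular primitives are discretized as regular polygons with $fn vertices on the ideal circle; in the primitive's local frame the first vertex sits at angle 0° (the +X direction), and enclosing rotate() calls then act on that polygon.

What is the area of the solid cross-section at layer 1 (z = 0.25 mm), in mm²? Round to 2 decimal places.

At z = 0.25 mm: the cube is present — its section is the full 29×21 rectangle (area 609.00 mm²); the r=12 cylinder at (11.5, 7) contributes a regular 32-gon of circumradius 12 (area = (32/2)·12.000²·sin(360°/32) = 449.49 mm²); the cube at (-2.5, 6.5) is absent (z outside [0.5, 20.5]); Taking the first minus the rest: starting from the 29×21 cube (609.00 mm²), the r=12 cylinder at (11.5, 7) partially overlaps it — only the 380.06 mm² overlap (of its 449.49 mm²) is removed, clipping the outline — area = 228.94 mm²; the cylinder at (-3.5, 11.5) is absent (z outside [0.5, 14.5]); Combining (union): only the result so far is present, so the union is just that shape — area = 228.94 mm². Overall, the cross-section has 2 separate islands. Net area = 228.94 mm².

228.94 mm²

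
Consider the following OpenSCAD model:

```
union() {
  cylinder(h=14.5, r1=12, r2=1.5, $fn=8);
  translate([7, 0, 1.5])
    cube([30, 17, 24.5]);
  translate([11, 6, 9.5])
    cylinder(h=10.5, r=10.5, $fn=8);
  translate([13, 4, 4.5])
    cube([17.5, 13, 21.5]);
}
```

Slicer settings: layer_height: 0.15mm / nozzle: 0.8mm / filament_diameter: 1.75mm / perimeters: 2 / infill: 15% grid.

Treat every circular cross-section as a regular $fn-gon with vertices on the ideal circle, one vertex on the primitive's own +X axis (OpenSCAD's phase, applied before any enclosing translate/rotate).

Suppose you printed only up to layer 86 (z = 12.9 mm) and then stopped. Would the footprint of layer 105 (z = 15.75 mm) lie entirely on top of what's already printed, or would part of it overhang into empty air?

entirely on top

Compare the two slices. At z = 12.9: the cone: at t=0.890 of its height the radius interpolates to r₁+(r₂−r₁)t = 2.659, giving a regular 8-gon of that circumradius (area = (8/2)·2.659²·sin(360°/8) = 19.99 mm²); the 30×17 cube at (7, 0) contributes its full rectangle (area 510.00 mm²); the cylinder at (11, 6): section is a regular 8-gon, circumradius r=10.5 (area = (8/2)·10.500²·sin(360°/8) = 311.83 mm²); the cube at (13, 4) (footprint 17.5×13) is included at this height (area 227.50 mm²); Merging all regions: the regions partially overlap — summed areas 1069.33 mm² minus the doubly-counted overlap 423.69 mm² gives 645.64 mm² — area = 645.64 mm². At z = 15.75: the cone is not intersected at this z (z outside [0, 14.5]); the 30×17 cube at (7, 0) contributes its full rectangle (area 510.00 mm²); the cylinder at (11, 6): section is a regular 8-gon, circumradius r=10.5 (area = (8/2)·10.500²·sin(360°/8) = 311.83 mm²); the 17.5×13 cube at (13, 4) contributes its full rectangle (area 227.50 mm²); Merging all regions: the regions partially overlap — summed areas 1049.33 mm² minus the doubly-counted overlap 423.69 mm² gives 625.65 mm² — area = 625.65 mm². Checking containment: the cross-section at z = 15.75 is a subset of the cross-section at z = 12.9.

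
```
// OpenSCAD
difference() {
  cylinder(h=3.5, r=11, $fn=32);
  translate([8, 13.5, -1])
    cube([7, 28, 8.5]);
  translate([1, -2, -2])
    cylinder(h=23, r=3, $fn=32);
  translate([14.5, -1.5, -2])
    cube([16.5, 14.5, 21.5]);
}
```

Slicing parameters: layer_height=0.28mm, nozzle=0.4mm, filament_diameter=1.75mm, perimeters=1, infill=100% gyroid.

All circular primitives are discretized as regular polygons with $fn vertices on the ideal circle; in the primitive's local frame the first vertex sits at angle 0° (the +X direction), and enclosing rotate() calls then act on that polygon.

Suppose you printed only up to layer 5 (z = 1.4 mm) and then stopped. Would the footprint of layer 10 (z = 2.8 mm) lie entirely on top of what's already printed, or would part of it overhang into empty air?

entirely on top

Compare the two slices. At z = 1.4: the r=11 cylinder contributes a regular 32-gon of circumradius 11 (area = (32/2)·11.000²·sin(360°/32) = 377.69 mm²); the cube at (8, 13.5) is present — its section is the full 7×28 rectangle (area 196.00 mm²); the r=3 cylinder at (1, -2) contributes a regular 32-gon of circumradius 3 (area = (32/2)·3.000²·sin(360°/32) = 28.09 mm²); the cube at (14.5, -1.5) is present — its section is the full 16.5×14.5 rectangle (area 239.25 mm²); After the difference (first − rest): starting from the r=11 cylinder (377.69 mm²), the 7×28 cube at (8, 13.5) misses the remaining region (no effect); the r=3 cylinder at (1, -2) lies wholly inside it (removes its full 28.09 mm² and its 18.82 mm outline becomes a hole wall); the 16.5×14.5 cube at (14.5, -1.5) misses the remaining region (no effect) — area = 349.60 mm². At z = 2.8: the r=11 cylinder gives a regular 32-gon of circumradius 11 (constant along its height) (area = (32/2)·11.000²·sin(360°/32) = 377.69 mm²); the 7×28 cube at (8, 13.5) contributes its full rectangle (area 196.00 mm²); the r=3 cylinder at (1, -2) gives a regular 32-gon of circumradius 3 (constant along its height) (area = (32/2)·3.000²·sin(360°/32) = 28.09 mm²); the cube at (14.5, -1.5) is present — its section is the full 16.5×14.5 rectangle (area 239.25 mm²); After the difference (first − rest): starting from the r=11 cylinder (377.69 mm²), the 7×28 cube at (8, 13.5) misses the remaining region (no effect); the r=3 cylinder at (1, -2) lies wholly inside it (removes its full 28.09 mm² and its 18.82 mm outline becomes a hole wall); the 16.5×14.5 cube at (14.5, -1.5) misses the remaining region (no effect) — area = 349.60 mm². Checking containment: the cross-section at z = 2.8 is a subset of the cross-section at z = 1.4.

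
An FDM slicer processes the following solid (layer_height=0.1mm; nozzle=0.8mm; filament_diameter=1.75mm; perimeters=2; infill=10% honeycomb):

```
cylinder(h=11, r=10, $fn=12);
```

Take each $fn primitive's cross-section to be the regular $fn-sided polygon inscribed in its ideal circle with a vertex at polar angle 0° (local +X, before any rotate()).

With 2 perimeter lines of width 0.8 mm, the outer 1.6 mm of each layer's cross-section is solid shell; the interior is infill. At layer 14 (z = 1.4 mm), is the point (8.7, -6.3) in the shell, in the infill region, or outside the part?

outside

At z = 1.4 mm: the r=10 cylinder contributes a regular 12-gon of circumradius 10. Overall, the cross-section is a single solid region. The nearest boundary edge runs (5.00, -8.66)→(8.66, -5.00); distance from the point to it = 0.95 mm. The point is not inside any of the regions above, so it lies outside the cross-section (0.95 mm from the nearest boundary).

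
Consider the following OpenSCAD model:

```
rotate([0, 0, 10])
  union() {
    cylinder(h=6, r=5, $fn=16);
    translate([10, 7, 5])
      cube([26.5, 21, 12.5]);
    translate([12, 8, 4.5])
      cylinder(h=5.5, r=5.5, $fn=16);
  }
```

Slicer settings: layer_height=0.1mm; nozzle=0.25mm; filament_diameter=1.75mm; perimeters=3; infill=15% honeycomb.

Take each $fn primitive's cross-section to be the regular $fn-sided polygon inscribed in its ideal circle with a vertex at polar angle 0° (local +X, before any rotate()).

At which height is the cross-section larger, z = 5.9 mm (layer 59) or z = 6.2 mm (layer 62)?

layer 59 (z = 5.9 mm)

Layer 59 (z = 5.9): the r=5 cylinder gives a regular 16-gon of circumradius 5 (constant along its height) (area = (16/2)·5.000²·sin(360°/16) = 76.54 mm²); the 26.5×21 cube at (10, 7) contributes its full rectangle (area 556.50 mm²); the cylinder at (12, 8): section is a regular 16-gon, circumradius r=5.5 (area = (16/2)·5.500²·sin(360°/16) = 92.61 mm²); Merging all regions: the regions partially overlap — summed areas 725.65 mm² minus the doubly-counted overlap 41.16 mm² gives 684.49 mm² — area = 684.49 mm²; (rotated 10° about Z; rotation is an isometry so areas/perimeters/island counts are preserved). So its area = 684.49 mm². Layer 62 (z = 6.2): the cylinder is not intersected at this z (z outside [0, 6]); the cube at (10, 7) is present — its section is the full 26.5×21 rectangle (area 556.50 mm²); the cylinder at (12, 8): section is a regular 16-gon, circumradius r=5.5 (area = (16/2)·5.500²·sin(360°/16) = 92.61 mm²); Merging all regions: the regions partially overlap — summed areas 649.11 mm² minus the doubly-counted overlap 41.16 mm² gives 607.95 mm² — area = 607.95 mm²; (whole slice rotated 10° about Z — lengths, areas and connectivity unchanged). So its area = 607.95 mm². Layer 59 is larger (684.49 vs 607.95 mm²).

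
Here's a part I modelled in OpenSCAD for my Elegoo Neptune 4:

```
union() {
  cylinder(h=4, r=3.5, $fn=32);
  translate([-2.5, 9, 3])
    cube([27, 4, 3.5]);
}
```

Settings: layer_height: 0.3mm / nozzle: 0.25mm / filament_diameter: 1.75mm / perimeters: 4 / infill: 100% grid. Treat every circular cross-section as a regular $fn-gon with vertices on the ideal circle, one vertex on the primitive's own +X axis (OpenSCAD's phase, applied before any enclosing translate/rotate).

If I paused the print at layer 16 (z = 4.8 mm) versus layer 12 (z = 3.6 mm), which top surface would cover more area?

Layer 16 (z = 4.8): the cylinder does not reach this height (z outside [0, 4]); the cube at (-2.5, 9) is present — its section is the full 27×4 rectangle (area 108.00 mm²); Combining (union): only the 27×4 cube at (-2.5, 9) is present, so the union is just that shape — area = 108.00 mm². So its area = 108.00 mm². Layer 12 (z = 3.6): the cylinder: section is a regular 32-gon, circumradius r=3.5 (area = (32/2)·3.500²·sin(360°/32) = 38.24 mm²); the cube at (-2.5, 9) is present — its section is the full 27×4 rectangle (area 108.00 mm²); Combining (union): the 2 present regions are separate (no shared area or edge), so areas and boundary lengths simply add and each stays a separate island — area = 146.24 mm². So its area = 146.24 mm². Layer 12 is larger (146.24 vs 108.00 mm²).

layer 12 (z = 3.6 mm)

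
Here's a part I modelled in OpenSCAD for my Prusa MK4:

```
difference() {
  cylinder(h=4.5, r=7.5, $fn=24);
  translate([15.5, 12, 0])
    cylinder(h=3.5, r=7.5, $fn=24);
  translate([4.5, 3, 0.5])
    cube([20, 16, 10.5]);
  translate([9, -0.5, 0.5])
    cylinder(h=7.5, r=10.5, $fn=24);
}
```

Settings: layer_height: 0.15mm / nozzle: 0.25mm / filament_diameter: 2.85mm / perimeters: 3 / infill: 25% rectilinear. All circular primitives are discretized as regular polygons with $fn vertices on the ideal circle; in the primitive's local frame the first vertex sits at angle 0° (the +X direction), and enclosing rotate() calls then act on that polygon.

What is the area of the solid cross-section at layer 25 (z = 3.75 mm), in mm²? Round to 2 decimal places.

At z = 3.75 mm: the r=7.5 cylinder contributes a regular 24-gon of circumradius 7.5 (area = (24/2)·7.500²·sin(360°/24) = 174.70 mm²); the cylinder at (15.5, 12) is not intersected at this z (z outside [0, 3.5]); the 20×16 cube at (4.5, 3) contributes its full rectangle (area 320.00 mm²); the cylinder at (9, -0.5): section is a regular 24-gon, circumradius r=10.5 (area = (24/2)·10.500²·sin(360°/24) = 342.42 mm²); After the difference (first − rest): starting from the r=7.5 cylinder (174.70 mm²), the 20×16 cube at (4.5, 3) partially overlaps it — only the 4.03 mm² overlap (of its 320.00 mm²) is removed, clipping the outline; the r=10.5 cylinder at (9, -0.5) partially overlaps it — only the 90.28 mm² overlap (of its 342.42 mm²) is removed, clipping the outline — area = 80.39 mm². Overall, the cross-section is a single solid region. Net area = 80.39 mm².

80.39 mm²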